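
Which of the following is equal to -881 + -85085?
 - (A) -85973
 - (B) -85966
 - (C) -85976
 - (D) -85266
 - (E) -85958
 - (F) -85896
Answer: B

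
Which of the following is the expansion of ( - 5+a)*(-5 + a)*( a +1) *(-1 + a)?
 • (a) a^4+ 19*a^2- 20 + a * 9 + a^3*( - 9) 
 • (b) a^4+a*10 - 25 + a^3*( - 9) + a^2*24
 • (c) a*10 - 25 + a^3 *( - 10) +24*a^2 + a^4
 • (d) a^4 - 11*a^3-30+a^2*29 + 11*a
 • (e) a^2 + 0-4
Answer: c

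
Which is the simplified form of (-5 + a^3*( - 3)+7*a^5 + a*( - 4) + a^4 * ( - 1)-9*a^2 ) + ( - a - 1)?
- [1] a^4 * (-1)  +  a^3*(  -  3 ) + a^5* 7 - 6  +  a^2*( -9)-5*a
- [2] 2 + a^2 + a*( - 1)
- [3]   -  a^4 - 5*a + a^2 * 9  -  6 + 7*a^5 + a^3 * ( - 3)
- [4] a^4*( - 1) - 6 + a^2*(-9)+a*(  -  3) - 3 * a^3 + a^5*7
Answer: 1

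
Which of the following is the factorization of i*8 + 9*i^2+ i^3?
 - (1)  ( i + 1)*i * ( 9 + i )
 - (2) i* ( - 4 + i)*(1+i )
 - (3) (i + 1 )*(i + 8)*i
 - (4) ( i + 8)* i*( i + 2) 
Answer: 3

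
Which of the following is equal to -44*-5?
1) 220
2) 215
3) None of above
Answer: 1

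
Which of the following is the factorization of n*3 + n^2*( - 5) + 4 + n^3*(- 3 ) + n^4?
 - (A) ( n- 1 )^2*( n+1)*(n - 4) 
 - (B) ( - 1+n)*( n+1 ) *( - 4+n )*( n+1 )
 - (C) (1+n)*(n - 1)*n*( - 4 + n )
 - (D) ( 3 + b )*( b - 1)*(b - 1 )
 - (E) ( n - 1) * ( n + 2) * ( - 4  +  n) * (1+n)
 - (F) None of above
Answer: B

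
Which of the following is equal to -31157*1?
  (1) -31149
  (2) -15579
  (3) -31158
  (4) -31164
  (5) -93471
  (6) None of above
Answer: 6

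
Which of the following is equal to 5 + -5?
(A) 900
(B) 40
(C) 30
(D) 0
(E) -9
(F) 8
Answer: D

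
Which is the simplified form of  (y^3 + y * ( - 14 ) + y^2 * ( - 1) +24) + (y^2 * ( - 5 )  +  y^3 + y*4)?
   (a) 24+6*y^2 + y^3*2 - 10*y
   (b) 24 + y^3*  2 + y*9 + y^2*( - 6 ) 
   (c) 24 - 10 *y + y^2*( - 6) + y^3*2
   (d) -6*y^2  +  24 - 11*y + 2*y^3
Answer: c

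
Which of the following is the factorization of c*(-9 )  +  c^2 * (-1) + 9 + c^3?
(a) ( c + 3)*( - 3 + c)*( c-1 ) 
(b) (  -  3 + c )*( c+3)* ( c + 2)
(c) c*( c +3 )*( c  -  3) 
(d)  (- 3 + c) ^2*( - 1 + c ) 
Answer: a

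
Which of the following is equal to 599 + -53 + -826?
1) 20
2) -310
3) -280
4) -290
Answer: 3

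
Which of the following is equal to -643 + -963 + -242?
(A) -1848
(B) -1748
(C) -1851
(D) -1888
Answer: A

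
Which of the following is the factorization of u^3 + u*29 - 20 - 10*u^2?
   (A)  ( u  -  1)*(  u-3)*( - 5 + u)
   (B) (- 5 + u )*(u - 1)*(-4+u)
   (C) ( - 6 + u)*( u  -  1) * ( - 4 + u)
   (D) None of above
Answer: B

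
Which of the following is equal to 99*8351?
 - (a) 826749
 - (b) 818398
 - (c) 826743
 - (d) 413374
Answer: a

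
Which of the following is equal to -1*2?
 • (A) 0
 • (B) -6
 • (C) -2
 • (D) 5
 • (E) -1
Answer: C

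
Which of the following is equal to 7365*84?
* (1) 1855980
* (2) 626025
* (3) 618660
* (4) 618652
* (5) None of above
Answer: 3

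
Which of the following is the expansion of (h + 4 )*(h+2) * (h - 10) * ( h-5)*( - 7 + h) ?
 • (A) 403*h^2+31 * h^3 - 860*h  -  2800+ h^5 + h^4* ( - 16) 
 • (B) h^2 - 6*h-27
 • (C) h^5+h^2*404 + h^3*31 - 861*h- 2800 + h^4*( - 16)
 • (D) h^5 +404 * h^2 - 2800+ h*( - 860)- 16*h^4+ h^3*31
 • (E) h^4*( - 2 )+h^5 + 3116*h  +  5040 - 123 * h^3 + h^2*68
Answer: D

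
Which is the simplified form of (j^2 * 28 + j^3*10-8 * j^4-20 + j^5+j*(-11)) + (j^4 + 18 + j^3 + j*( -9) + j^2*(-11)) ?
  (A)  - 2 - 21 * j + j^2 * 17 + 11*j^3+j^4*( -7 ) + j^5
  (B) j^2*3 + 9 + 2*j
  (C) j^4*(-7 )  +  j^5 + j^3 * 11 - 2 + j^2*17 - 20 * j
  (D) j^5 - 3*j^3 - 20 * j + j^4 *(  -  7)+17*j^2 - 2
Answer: C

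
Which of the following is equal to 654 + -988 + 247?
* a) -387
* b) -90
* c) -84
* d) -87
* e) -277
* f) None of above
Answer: d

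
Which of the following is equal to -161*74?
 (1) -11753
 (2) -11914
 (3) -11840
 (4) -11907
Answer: 2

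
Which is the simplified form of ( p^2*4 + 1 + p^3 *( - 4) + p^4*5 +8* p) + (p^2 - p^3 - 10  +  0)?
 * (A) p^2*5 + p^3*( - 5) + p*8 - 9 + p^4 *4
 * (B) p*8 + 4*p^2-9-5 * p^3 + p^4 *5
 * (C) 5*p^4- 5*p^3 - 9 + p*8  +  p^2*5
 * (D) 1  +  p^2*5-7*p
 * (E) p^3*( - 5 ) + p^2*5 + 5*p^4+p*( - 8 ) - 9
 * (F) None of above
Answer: C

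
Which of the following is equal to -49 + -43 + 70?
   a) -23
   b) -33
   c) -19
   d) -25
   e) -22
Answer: e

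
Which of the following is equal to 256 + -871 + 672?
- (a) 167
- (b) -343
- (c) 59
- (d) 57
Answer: d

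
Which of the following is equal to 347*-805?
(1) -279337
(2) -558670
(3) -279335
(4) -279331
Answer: 3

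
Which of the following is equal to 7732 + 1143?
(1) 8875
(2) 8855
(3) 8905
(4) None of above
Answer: 1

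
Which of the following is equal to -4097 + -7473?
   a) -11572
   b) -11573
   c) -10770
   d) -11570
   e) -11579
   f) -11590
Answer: d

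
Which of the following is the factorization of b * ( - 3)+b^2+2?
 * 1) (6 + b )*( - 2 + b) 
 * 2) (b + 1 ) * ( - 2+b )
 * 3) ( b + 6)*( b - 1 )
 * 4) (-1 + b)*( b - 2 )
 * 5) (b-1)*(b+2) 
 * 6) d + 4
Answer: 4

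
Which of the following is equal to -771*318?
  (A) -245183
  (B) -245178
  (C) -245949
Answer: B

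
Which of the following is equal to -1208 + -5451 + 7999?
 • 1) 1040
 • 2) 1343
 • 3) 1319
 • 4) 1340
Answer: 4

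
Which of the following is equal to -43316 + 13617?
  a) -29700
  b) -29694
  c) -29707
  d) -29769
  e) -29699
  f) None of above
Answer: e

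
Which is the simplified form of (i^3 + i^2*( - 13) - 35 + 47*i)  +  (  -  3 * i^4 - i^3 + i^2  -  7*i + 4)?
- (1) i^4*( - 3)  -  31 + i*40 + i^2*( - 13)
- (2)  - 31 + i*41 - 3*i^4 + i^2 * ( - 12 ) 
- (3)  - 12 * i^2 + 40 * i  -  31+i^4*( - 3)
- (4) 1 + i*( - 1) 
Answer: 3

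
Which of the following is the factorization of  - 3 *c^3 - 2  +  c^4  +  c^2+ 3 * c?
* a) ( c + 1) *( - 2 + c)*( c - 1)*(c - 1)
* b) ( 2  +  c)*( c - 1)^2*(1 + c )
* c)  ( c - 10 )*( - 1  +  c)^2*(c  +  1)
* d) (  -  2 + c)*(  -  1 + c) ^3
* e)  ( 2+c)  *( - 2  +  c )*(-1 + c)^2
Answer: a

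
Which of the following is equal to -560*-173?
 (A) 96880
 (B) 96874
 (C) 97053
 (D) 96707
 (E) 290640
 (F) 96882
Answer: A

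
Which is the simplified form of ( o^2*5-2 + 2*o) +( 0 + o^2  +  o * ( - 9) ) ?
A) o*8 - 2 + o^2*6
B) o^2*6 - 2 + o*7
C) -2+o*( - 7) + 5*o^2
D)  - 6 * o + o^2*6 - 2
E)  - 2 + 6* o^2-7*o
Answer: E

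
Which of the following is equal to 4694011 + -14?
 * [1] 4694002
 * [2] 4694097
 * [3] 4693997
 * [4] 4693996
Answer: 3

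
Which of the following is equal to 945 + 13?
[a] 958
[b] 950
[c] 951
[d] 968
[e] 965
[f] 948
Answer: a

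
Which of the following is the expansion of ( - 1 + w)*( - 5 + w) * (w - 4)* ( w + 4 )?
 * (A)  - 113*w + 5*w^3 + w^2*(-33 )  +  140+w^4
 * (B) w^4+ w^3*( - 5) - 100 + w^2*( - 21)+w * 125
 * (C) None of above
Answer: C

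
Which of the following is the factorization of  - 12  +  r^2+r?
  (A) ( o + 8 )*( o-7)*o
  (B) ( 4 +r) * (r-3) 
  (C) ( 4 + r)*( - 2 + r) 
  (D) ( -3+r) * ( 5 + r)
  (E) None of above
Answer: B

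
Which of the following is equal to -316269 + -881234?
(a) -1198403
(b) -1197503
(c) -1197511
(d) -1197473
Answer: b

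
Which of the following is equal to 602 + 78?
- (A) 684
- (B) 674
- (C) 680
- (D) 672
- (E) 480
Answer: C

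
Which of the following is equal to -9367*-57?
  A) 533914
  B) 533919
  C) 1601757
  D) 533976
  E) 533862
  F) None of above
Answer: B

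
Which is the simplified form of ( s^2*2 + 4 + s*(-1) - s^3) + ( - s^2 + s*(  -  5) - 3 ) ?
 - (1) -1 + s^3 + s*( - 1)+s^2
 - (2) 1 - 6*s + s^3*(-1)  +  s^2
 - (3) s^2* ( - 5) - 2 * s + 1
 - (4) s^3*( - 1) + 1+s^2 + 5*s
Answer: 2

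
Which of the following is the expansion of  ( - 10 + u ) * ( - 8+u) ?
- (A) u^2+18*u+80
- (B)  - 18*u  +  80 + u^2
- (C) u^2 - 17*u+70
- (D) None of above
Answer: B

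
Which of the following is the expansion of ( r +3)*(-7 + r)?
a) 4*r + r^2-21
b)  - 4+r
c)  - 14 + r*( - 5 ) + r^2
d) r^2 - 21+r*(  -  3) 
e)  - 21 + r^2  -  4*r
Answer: e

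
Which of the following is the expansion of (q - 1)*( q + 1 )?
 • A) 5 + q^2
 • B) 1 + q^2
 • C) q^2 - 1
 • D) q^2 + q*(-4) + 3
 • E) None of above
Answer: C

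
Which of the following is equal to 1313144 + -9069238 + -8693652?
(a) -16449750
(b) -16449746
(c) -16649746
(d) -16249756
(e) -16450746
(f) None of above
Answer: b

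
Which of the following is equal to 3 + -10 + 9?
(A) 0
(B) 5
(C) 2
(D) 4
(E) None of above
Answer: C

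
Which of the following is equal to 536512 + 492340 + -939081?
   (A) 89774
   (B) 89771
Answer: B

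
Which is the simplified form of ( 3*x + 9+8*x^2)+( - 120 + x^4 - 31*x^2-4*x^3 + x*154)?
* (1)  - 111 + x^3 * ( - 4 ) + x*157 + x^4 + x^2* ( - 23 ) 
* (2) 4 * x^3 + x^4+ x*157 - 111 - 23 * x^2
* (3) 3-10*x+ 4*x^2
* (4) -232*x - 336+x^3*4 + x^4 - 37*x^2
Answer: 1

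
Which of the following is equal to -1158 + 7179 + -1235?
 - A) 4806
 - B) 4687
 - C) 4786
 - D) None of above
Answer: C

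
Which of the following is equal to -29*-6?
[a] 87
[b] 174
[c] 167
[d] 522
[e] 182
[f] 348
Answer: b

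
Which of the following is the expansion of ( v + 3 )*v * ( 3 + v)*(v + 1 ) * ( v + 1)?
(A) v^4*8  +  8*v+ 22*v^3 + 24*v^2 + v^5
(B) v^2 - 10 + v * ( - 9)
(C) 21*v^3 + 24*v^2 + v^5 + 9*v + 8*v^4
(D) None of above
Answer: D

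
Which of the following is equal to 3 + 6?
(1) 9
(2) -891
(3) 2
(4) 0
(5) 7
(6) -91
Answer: 1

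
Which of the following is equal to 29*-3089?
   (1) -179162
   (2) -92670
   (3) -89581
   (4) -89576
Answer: 3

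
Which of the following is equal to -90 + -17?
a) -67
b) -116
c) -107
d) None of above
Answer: c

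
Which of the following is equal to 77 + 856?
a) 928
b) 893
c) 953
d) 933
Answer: d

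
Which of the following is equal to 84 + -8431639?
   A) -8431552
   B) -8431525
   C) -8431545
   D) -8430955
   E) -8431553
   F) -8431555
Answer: F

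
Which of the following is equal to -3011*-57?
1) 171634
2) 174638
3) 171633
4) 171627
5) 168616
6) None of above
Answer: 4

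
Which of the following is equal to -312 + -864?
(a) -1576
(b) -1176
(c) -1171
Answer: b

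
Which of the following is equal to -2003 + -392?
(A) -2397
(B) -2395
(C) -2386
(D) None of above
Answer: B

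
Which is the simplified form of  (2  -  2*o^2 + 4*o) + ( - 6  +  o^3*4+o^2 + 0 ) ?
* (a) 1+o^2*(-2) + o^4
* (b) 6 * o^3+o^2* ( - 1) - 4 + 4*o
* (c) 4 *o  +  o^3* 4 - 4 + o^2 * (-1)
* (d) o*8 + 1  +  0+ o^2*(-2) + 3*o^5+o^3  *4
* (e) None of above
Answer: c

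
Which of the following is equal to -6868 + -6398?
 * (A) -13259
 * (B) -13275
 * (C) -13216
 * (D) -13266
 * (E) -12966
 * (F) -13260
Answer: D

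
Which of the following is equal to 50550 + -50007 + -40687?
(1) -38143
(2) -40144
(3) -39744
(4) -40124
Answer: 2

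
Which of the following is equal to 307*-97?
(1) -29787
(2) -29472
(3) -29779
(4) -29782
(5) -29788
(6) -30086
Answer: 3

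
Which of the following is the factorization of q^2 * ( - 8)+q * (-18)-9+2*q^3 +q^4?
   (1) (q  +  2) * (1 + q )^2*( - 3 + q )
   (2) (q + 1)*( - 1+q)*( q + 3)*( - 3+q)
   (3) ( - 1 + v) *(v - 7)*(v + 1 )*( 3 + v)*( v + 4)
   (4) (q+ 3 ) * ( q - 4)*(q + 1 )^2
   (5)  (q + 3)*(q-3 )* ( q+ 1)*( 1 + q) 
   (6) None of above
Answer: 5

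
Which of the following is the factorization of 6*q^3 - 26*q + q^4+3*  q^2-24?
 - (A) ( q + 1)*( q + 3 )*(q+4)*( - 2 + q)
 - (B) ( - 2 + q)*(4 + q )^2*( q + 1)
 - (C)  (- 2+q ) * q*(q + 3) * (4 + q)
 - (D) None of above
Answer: A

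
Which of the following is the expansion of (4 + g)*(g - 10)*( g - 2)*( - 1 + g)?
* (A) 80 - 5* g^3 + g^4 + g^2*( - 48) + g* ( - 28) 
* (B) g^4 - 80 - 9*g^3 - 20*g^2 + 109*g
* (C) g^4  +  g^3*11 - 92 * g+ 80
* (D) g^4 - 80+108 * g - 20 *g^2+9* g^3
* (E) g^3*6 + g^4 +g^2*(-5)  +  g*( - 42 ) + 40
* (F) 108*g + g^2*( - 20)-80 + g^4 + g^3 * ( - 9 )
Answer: F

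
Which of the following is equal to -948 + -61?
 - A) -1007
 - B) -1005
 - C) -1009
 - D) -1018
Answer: C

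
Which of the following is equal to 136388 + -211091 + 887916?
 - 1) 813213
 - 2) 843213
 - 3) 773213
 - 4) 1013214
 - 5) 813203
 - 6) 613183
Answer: 1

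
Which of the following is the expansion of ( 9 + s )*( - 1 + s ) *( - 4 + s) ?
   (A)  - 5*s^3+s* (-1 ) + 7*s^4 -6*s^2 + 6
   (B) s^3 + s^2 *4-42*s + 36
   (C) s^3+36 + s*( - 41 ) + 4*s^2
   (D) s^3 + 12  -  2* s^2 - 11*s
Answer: C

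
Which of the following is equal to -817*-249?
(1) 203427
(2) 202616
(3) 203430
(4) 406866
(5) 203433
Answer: 5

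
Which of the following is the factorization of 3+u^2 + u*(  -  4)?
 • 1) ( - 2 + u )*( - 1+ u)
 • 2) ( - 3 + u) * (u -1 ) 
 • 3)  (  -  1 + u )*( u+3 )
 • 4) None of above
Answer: 2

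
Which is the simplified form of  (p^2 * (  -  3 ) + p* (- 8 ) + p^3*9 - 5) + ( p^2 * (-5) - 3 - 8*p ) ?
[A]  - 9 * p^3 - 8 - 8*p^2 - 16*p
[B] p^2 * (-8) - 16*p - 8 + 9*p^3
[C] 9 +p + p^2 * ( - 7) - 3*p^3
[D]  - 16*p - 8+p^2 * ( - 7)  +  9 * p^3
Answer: B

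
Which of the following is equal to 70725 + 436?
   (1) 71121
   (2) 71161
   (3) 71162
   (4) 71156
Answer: 2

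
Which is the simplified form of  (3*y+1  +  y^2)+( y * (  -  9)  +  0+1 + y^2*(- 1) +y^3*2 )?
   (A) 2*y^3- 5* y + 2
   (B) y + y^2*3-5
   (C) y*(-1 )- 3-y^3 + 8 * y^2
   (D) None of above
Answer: D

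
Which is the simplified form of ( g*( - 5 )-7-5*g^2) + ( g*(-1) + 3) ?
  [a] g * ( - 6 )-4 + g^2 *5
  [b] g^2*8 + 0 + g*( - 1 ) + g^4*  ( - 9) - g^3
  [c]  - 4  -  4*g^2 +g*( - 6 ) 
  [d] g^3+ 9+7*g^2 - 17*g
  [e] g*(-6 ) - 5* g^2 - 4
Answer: e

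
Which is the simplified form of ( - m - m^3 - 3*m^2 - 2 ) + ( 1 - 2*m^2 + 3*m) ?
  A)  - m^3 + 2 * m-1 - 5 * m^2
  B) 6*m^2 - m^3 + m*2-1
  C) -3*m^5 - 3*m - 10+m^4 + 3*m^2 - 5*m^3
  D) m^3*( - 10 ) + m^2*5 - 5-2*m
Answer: A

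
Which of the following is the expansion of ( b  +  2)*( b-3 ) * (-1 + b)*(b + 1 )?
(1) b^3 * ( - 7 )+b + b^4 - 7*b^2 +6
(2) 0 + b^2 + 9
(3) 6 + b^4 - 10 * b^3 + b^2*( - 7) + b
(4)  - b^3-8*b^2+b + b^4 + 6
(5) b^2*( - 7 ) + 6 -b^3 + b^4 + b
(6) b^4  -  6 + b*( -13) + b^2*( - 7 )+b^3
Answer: 5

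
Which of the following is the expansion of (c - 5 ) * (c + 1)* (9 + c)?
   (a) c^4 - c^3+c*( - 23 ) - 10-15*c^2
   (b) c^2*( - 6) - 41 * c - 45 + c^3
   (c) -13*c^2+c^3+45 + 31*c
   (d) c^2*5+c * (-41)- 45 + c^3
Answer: d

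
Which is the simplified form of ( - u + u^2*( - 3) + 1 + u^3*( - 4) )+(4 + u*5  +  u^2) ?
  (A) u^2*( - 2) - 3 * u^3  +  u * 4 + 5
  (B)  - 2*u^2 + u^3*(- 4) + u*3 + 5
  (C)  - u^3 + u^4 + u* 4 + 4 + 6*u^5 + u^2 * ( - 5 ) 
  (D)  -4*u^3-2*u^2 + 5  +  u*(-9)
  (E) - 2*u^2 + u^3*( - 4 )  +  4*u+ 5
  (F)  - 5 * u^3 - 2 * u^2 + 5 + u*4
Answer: E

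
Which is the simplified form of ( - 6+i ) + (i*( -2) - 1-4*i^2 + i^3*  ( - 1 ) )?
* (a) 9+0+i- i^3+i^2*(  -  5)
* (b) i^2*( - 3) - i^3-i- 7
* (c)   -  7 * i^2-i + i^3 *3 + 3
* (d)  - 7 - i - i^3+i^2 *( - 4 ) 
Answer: d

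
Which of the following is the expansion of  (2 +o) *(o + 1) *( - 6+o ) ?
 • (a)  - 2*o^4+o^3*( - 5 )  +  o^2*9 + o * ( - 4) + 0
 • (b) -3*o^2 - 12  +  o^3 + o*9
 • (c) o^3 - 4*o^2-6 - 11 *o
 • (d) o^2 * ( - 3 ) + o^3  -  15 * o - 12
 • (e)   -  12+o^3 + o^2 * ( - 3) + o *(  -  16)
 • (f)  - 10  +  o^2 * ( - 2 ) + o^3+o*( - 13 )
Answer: e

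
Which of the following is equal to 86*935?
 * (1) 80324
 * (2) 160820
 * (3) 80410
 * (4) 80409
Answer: 3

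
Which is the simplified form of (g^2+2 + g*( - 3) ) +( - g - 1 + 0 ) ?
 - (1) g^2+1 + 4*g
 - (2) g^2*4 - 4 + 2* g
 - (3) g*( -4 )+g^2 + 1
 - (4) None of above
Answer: 3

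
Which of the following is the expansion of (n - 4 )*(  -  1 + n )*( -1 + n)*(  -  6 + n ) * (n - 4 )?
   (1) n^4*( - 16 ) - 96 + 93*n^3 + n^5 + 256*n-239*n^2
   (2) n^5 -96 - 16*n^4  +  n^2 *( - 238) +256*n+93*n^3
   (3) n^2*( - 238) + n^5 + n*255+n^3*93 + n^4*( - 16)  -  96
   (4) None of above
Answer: 2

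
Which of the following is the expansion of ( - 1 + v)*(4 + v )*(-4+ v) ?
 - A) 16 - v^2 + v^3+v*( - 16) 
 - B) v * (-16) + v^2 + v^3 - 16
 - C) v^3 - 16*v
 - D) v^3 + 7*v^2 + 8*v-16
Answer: A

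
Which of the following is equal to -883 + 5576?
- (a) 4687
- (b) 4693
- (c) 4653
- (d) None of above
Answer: b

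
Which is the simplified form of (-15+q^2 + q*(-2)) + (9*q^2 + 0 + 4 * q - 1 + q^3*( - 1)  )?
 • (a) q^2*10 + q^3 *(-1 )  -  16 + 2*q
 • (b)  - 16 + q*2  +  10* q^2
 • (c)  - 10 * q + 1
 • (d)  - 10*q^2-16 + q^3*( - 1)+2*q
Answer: a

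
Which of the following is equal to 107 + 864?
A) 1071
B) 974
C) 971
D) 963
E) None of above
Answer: C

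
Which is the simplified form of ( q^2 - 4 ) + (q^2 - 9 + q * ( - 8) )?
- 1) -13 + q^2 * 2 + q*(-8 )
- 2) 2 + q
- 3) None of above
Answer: 1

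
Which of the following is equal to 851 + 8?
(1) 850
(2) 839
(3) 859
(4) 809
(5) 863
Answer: 3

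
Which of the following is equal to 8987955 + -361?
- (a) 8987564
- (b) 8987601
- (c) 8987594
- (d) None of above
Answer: c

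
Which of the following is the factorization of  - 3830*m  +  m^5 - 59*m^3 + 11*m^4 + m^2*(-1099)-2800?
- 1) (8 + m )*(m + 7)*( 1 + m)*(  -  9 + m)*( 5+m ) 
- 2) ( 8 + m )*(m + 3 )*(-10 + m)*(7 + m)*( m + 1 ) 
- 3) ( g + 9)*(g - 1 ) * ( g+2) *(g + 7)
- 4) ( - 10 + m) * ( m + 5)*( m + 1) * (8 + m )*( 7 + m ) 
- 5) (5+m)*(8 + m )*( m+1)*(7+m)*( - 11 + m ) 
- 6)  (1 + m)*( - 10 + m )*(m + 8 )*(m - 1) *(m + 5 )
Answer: 4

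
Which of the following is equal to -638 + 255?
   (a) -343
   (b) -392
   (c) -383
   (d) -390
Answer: c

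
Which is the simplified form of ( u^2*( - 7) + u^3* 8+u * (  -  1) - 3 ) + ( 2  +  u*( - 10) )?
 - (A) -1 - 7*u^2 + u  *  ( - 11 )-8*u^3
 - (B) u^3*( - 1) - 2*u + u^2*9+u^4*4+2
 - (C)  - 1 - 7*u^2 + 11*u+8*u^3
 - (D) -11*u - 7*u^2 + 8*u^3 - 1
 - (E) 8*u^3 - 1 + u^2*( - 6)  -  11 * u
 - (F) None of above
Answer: D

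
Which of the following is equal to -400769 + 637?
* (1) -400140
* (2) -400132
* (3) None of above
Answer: 2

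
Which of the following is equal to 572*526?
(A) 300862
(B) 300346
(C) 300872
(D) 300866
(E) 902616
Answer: C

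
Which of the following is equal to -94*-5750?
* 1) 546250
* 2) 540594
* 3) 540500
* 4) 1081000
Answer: 3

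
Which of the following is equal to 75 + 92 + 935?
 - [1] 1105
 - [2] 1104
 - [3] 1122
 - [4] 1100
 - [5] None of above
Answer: 5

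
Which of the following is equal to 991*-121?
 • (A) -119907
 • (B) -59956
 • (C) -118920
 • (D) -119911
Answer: D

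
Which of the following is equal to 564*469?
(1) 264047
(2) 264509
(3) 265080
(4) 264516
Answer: 4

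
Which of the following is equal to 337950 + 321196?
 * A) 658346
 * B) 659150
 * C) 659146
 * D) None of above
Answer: C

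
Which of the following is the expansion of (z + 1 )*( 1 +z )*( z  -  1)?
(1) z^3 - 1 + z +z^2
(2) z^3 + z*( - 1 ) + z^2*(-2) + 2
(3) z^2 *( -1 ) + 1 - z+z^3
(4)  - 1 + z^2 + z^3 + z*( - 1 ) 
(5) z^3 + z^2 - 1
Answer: 4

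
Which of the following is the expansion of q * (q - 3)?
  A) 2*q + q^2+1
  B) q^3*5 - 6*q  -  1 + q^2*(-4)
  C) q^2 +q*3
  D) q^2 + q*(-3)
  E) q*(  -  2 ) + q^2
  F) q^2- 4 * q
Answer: D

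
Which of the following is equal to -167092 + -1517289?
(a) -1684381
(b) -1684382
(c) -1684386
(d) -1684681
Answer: a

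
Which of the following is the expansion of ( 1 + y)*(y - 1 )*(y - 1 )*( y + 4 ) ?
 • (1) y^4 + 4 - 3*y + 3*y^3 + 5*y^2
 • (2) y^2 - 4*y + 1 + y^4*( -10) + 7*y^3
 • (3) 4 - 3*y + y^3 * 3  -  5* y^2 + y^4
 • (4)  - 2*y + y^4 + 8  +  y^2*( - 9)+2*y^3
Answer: 3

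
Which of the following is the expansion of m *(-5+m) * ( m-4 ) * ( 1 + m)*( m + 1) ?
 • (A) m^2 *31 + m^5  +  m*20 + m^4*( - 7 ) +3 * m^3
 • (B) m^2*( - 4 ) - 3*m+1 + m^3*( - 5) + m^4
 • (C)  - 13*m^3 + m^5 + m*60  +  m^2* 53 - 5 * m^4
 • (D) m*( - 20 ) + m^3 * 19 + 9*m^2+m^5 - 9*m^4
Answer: A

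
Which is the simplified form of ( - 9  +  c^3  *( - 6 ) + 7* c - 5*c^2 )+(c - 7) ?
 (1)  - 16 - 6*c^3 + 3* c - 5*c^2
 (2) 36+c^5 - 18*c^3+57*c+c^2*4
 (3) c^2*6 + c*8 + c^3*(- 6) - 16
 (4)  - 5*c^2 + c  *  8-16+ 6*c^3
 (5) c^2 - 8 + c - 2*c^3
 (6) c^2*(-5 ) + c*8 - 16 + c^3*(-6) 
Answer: 6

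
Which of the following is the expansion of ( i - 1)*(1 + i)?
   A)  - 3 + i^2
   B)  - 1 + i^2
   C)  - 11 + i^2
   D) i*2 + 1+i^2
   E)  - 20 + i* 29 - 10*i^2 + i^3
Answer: B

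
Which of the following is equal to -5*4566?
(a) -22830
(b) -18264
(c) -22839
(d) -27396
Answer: a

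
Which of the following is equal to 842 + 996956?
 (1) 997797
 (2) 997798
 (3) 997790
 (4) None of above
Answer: 2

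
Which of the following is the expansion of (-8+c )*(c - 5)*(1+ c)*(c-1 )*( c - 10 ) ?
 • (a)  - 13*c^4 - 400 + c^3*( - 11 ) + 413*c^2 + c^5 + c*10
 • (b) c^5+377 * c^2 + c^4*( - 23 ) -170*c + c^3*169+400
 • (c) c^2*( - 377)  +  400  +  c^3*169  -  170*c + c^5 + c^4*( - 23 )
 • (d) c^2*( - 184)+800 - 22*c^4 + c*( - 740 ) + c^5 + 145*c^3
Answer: c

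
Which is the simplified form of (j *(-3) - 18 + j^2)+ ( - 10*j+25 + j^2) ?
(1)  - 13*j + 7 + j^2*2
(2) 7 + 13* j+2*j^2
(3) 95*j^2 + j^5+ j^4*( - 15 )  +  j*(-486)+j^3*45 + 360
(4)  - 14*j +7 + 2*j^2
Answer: 1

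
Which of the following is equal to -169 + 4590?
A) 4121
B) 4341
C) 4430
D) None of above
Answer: D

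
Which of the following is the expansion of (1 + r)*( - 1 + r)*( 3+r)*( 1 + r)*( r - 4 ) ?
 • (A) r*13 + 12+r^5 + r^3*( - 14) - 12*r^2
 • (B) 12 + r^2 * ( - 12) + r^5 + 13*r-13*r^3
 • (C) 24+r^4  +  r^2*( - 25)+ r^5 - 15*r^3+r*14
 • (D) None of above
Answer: A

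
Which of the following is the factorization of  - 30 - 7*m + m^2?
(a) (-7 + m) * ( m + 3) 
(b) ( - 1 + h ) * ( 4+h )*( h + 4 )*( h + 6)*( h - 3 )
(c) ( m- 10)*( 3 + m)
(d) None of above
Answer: c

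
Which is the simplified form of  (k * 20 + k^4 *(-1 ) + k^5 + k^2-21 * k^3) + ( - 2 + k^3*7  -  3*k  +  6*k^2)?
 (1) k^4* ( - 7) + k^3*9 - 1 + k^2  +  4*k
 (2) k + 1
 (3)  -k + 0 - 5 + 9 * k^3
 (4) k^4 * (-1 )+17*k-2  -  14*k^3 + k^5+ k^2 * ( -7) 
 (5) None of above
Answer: 5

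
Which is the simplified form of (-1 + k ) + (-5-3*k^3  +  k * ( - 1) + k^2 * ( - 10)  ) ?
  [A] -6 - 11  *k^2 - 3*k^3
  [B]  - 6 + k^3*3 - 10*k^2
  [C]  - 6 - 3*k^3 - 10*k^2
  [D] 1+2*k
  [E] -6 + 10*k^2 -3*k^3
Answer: C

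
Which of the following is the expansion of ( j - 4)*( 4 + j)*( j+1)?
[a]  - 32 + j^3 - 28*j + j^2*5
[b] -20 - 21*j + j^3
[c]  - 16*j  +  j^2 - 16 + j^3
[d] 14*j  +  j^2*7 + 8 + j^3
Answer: c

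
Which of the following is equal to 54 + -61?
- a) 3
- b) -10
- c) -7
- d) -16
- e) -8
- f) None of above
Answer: c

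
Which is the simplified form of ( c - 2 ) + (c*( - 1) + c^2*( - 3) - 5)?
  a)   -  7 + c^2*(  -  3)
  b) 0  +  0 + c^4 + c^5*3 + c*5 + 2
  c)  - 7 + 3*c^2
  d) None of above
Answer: a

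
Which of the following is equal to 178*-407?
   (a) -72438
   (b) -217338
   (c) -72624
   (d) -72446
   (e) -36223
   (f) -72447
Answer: d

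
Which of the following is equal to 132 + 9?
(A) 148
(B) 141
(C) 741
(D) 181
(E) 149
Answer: B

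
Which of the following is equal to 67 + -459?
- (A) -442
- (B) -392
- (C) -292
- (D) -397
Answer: B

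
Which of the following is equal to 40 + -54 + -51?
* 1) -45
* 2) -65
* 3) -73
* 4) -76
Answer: 2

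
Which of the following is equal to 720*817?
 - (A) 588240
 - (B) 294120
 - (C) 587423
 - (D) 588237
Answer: A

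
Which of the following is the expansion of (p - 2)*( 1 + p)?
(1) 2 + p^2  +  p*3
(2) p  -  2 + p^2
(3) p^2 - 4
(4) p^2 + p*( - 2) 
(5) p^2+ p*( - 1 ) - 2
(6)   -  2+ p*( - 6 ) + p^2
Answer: 5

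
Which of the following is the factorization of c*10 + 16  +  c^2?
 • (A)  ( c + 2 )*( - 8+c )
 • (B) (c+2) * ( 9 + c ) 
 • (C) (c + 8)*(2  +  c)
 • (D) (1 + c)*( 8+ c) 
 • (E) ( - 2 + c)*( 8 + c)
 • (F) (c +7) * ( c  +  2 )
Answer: C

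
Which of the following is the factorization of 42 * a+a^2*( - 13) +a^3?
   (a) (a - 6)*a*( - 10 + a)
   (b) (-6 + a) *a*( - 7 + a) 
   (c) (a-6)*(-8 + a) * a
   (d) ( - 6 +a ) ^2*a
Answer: b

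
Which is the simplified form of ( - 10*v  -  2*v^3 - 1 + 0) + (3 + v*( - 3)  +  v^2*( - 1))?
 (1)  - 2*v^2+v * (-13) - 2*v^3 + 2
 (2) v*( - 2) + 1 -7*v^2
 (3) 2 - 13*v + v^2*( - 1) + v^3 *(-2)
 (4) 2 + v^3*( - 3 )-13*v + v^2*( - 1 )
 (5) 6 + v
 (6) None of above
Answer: 3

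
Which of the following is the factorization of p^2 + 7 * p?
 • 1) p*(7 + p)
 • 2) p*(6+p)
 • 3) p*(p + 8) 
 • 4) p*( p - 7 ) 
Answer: 1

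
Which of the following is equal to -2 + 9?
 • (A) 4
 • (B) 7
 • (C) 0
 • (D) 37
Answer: B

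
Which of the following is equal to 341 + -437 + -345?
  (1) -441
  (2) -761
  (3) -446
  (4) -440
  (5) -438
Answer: 1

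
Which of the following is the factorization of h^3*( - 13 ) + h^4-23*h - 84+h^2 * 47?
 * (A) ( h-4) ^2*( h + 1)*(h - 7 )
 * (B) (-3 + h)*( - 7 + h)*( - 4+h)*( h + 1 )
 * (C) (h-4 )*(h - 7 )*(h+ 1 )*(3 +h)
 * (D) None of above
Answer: B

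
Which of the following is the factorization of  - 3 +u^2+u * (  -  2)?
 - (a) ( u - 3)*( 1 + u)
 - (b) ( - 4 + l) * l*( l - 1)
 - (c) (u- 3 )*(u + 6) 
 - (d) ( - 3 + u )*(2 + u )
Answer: a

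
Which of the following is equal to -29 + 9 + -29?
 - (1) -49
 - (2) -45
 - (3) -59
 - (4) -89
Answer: 1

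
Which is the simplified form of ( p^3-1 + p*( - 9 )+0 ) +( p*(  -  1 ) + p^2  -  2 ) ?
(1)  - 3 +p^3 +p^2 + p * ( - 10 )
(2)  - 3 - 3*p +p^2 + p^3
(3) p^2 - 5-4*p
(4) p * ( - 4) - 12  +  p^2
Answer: 1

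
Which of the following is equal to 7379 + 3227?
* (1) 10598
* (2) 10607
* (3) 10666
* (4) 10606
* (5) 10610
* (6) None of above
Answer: 4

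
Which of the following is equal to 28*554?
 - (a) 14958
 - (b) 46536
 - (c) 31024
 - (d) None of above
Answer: d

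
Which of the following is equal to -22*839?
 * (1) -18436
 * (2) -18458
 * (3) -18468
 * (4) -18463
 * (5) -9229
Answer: 2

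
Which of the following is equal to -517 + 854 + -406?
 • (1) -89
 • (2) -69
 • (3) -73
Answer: 2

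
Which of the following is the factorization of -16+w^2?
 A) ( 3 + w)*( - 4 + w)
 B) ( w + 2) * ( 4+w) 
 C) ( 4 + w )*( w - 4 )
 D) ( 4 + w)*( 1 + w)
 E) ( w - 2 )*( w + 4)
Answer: C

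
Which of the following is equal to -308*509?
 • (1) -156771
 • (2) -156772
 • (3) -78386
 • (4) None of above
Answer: 2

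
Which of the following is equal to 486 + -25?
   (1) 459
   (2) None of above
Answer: 2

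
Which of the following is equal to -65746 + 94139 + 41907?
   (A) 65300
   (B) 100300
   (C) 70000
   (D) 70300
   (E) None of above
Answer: D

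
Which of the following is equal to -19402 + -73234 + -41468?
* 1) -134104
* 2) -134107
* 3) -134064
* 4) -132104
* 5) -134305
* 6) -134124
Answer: 1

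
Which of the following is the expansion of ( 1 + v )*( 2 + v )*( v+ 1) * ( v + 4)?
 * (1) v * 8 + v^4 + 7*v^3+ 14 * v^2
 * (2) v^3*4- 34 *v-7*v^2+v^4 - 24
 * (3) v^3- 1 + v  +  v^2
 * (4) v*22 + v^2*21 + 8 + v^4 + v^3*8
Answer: 4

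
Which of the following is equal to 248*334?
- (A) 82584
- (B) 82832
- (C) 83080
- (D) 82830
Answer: B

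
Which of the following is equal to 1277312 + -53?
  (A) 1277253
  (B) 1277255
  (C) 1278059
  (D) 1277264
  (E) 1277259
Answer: E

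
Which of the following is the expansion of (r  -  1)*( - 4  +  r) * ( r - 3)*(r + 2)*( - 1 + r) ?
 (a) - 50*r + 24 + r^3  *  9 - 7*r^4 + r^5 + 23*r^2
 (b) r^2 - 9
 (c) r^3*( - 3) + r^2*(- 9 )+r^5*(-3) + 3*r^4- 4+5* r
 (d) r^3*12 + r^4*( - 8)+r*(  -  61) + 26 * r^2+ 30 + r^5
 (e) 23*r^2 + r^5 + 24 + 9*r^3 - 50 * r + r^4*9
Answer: a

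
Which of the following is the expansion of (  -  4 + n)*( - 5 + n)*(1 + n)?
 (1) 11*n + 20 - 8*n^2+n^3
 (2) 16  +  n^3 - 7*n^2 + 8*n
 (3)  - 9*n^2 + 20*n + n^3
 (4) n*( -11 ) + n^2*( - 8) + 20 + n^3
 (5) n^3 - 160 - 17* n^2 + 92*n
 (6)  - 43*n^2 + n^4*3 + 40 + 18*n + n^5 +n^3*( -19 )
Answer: 1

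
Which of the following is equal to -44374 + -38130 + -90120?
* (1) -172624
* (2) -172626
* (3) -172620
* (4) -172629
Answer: 1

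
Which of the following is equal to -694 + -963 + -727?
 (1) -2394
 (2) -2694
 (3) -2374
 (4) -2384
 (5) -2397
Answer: 4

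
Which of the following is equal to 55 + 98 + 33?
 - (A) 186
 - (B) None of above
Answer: A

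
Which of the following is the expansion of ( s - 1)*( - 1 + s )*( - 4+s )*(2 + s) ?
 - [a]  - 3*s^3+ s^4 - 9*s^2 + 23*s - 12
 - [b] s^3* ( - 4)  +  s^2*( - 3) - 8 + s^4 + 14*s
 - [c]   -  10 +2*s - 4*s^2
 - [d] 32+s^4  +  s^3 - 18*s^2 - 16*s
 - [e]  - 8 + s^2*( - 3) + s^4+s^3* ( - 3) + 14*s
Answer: b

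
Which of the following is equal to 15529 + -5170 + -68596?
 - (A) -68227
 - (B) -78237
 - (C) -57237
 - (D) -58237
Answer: D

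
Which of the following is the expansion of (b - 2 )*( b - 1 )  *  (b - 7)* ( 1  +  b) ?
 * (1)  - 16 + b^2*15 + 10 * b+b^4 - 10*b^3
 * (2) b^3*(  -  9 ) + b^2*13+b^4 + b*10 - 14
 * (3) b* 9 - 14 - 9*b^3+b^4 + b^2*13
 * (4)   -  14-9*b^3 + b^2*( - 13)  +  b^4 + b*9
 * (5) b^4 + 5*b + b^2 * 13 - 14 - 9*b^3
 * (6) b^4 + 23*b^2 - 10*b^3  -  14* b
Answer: 3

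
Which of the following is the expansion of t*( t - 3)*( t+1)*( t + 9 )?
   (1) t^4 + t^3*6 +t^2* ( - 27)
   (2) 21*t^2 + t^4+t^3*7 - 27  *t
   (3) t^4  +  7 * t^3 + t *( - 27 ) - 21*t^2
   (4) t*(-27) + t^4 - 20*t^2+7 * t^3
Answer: 3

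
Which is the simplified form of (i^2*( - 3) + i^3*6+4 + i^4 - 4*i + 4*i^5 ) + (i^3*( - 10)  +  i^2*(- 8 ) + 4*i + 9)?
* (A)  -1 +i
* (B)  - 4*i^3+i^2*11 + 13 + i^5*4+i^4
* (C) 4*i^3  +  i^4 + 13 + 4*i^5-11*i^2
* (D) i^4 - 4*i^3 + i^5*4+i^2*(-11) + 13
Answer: D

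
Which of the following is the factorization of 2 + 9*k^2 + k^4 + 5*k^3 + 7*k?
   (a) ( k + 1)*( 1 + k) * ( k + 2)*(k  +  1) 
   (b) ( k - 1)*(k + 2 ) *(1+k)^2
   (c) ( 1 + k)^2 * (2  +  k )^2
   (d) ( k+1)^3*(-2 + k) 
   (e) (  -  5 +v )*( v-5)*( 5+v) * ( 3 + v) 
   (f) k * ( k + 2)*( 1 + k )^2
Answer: a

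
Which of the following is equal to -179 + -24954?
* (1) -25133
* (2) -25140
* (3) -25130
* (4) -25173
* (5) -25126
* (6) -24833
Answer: 1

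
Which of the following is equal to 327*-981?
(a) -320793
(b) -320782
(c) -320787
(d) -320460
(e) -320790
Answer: c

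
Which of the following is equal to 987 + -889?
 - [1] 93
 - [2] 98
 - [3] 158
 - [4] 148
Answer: 2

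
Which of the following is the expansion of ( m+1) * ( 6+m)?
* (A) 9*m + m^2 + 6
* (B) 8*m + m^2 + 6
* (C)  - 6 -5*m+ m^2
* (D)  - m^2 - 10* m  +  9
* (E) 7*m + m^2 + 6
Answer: E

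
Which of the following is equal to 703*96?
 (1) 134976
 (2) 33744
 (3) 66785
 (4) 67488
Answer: 4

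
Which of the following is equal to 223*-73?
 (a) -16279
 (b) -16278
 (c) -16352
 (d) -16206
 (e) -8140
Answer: a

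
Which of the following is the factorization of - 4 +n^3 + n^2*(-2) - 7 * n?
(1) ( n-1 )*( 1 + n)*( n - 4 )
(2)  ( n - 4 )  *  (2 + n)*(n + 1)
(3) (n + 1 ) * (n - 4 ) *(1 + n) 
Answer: 3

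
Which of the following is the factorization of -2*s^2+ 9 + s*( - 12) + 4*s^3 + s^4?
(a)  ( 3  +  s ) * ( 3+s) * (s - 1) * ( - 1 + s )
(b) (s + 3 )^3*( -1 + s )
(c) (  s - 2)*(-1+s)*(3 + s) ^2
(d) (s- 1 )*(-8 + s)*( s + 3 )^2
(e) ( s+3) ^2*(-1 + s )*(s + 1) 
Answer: a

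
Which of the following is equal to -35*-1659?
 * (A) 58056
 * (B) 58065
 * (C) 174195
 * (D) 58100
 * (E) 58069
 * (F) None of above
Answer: B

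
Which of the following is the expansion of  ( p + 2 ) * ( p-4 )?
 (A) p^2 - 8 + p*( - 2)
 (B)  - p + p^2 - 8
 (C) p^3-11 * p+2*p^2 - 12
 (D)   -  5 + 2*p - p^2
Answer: A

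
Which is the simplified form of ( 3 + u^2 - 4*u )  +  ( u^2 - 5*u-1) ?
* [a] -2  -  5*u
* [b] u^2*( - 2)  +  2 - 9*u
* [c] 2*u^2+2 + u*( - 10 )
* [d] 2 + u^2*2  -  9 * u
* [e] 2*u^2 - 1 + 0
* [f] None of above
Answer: d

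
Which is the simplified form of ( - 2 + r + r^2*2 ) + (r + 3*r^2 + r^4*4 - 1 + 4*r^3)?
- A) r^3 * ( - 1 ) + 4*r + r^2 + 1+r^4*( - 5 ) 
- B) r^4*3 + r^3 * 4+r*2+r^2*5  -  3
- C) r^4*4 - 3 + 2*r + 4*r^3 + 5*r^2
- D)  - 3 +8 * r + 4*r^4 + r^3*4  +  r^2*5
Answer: C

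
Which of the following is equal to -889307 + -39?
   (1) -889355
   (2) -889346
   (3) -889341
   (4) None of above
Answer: 2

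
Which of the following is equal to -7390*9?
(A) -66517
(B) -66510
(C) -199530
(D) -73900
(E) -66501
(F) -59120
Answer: B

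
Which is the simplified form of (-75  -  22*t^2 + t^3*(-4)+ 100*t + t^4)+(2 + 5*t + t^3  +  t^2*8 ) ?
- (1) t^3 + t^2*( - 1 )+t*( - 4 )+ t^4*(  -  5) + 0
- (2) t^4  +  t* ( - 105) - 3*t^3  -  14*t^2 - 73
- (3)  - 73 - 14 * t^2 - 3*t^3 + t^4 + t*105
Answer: 3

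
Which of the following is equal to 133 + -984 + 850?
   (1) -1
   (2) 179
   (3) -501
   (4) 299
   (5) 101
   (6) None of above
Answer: 1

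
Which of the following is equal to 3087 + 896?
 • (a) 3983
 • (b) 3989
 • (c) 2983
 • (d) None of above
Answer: a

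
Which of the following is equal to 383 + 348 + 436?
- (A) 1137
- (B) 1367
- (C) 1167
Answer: C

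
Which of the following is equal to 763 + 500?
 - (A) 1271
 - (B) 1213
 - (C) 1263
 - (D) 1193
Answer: C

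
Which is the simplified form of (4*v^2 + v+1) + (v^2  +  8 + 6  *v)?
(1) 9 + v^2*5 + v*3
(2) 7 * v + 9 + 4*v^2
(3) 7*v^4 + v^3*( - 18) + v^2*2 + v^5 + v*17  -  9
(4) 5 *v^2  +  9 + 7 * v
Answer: 4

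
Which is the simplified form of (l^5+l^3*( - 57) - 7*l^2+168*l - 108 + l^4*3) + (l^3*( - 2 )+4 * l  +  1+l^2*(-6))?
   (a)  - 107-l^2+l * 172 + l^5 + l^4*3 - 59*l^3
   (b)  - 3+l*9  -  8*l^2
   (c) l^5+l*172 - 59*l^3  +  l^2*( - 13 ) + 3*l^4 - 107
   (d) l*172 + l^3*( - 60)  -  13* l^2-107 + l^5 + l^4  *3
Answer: c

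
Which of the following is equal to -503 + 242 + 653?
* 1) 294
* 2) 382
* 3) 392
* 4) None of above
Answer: 3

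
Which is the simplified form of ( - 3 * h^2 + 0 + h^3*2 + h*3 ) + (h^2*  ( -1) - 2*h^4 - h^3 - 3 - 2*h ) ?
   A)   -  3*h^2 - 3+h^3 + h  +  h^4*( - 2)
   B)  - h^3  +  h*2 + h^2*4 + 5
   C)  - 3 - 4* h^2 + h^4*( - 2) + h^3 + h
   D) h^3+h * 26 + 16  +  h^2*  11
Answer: C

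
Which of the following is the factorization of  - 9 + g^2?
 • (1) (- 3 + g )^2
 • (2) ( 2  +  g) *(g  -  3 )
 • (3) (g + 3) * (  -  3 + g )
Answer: 3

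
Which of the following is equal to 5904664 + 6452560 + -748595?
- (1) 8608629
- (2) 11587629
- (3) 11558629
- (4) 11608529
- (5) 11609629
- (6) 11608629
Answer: 6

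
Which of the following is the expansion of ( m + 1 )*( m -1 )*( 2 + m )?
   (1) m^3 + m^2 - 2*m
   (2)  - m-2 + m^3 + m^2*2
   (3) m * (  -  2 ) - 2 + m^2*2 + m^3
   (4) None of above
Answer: 2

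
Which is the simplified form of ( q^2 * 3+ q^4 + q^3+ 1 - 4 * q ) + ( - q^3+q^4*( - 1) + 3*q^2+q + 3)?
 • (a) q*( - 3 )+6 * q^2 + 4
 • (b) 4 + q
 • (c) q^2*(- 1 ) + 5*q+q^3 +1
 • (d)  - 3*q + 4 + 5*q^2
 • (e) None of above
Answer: a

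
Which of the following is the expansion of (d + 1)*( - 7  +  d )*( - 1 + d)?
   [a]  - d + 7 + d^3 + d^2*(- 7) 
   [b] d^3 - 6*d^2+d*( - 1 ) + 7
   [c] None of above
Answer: a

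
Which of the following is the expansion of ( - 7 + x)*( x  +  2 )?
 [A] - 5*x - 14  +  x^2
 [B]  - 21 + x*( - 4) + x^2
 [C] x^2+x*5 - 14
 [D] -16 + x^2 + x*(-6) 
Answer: A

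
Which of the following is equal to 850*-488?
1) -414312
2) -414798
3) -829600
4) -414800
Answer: 4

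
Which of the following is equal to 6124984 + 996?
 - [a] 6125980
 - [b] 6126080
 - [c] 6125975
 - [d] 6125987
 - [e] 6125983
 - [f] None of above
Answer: a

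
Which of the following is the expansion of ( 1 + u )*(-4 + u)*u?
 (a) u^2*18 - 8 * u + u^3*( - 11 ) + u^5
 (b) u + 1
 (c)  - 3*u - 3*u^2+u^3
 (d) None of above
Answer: d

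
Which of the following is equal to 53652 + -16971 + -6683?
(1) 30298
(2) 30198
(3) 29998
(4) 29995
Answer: 3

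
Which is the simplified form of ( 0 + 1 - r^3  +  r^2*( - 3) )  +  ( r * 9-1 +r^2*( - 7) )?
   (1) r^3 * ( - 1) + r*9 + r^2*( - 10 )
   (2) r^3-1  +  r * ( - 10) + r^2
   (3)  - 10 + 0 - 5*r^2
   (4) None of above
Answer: 1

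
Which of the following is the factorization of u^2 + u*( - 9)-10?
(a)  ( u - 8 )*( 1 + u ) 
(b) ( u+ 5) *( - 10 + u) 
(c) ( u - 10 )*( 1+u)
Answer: c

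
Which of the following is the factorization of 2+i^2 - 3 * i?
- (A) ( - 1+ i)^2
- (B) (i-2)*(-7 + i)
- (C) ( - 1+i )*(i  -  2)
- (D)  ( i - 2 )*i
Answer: C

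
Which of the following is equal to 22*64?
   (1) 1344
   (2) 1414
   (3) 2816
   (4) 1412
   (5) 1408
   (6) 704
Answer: 5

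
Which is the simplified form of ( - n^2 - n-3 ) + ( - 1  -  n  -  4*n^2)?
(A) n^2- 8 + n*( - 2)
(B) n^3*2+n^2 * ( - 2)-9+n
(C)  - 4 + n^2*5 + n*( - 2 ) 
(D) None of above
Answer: D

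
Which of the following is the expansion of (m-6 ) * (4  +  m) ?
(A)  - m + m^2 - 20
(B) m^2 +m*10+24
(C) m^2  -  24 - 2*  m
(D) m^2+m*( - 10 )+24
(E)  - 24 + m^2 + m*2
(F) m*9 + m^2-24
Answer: C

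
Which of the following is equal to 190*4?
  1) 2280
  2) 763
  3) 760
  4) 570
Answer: 3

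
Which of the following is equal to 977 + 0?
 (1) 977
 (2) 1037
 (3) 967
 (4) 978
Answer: 1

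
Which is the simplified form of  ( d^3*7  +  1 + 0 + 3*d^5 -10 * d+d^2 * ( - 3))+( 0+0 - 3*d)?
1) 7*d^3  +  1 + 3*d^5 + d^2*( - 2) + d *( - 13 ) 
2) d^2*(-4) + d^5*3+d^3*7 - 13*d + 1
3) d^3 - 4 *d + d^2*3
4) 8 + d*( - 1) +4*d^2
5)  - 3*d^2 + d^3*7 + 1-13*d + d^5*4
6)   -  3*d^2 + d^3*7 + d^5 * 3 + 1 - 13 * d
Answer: 6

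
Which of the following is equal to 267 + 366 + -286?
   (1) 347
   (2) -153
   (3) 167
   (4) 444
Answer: 1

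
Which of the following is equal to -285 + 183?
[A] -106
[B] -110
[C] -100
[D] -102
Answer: D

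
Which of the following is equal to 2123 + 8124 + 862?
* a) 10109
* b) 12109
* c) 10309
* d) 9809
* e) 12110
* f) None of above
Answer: f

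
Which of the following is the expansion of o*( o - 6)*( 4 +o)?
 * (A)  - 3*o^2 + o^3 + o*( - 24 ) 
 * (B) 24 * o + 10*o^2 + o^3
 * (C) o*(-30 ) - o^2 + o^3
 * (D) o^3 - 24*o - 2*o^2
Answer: D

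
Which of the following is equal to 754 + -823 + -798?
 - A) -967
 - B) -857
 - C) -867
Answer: C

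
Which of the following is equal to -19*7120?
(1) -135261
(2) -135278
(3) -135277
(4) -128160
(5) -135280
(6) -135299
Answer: 5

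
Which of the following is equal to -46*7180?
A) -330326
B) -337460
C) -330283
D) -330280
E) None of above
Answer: D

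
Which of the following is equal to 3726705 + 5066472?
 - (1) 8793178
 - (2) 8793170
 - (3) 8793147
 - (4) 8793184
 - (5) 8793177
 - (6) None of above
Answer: 5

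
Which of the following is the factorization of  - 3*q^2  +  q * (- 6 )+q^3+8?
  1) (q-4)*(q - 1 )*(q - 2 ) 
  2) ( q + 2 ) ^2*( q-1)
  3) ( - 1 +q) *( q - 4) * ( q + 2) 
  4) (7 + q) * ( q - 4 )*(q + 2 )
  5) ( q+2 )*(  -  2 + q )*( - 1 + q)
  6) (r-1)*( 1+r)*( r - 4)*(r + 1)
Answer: 3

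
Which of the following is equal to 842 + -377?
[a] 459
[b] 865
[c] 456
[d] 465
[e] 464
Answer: d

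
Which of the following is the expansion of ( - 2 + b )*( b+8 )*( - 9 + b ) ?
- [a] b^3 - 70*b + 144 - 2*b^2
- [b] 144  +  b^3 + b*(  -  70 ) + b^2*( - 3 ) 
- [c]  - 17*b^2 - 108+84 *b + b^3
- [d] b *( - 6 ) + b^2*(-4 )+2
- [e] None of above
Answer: b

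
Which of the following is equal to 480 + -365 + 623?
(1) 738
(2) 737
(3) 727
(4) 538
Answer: 1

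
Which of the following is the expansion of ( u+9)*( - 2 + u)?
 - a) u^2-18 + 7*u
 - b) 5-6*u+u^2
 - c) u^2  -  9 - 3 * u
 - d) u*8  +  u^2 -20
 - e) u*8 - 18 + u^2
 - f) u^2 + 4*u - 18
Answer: a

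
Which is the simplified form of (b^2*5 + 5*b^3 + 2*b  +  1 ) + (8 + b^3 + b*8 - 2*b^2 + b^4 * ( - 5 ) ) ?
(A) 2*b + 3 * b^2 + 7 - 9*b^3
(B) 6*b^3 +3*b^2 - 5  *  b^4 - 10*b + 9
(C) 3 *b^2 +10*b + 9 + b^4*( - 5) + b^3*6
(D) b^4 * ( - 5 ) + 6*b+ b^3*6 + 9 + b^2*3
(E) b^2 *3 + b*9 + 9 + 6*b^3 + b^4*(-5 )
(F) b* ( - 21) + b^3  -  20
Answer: C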